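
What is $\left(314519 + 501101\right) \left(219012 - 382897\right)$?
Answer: $-133667883700$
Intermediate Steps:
$\left(314519 + 501101\right) \left(219012 - 382897\right) = 815620 \left(-163885\right) = -133667883700$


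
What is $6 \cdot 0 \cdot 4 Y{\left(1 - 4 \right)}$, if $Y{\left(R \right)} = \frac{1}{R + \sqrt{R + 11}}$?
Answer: $0$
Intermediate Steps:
$Y{\left(R \right)} = \frac{1}{R + \sqrt{11 + R}}$
$6 \cdot 0 \cdot 4 Y{\left(1 - 4 \right)} = \frac{6 \cdot 0 \cdot 4}{\left(1 - 4\right) + \sqrt{11 + \left(1 - 4\right)}} = \frac{0 \cdot 4}{-3 + \sqrt{11 - 3}} = \frac{0}{-3 + \sqrt{8}} = \frac{0}{-3 + 2 \sqrt{2}} = 0$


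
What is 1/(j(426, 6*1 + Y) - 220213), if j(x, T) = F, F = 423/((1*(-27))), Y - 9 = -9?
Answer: -3/660686 ≈ -4.5407e-6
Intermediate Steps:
Y = 0 (Y = 9 - 9 = 0)
F = -47/3 (F = 423/(-27) = 423*(-1/27) = -47/3 ≈ -15.667)
j(x, T) = -47/3
1/(j(426, 6*1 + Y) - 220213) = 1/(-47/3 - 220213) = 1/(-660686/3) = -3/660686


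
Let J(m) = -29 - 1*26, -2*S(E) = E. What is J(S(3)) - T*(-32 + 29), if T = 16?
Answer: -7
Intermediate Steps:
S(E) = -E/2
J(m) = -55 (J(m) = -29 - 26 = -55)
J(S(3)) - T*(-32 + 29) = -55 - 16*(-32 + 29) = -55 - 16*(-3) = -55 - 1*(-48) = -55 + 48 = -7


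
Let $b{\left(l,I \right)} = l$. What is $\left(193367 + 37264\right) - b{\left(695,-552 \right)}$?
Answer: $229936$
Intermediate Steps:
$\left(193367 + 37264\right) - b{\left(695,-552 \right)} = \left(193367 + 37264\right) - 695 = 230631 - 695 = 229936$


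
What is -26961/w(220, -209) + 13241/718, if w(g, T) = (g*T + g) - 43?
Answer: 625835521/32886554 ≈ 19.030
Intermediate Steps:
w(g, T) = -43 + g + T*g (w(g, T) = (T*g + g) - 43 = (g + T*g) - 43 = -43 + g + T*g)
-26961/w(220, -209) + 13241/718 = -26961/(-43 + 220 - 209*220) + 13241/718 = -26961/(-43 + 220 - 45980) + 13241*(1/718) = -26961/(-45803) + 13241/718 = -26961*(-1/45803) + 13241/718 = 26961/45803 + 13241/718 = 625835521/32886554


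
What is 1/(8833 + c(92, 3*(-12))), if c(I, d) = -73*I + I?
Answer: 1/2209 ≈ 0.00045269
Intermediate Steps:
c(I, d) = -72*I
1/(8833 + c(92, 3*(-12))) = 1/(8833 - 72*92) = 1/(8833 - 6624) = 1/2209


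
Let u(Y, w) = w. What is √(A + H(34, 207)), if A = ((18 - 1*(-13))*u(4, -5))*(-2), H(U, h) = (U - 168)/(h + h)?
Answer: √1474369/69 ≈ 17.598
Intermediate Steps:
H(U, h) = (-168 + U)/(2*h) (H(U, h) = (-168 + U)/((2*h)) = (-168 + U)*(1/(2*h)) = (-168 + U)/(2*h))
A = 310 (A = ((18 - 1*(-13))*(-5))*(-2) = ((18 + 13)*(-5))*(-2) = (31*(-5))*(-2) = -155*(-2) = 310)
√(A + H(34, 207)) = √(310 + (½)*(-168 + 34)/207) = √(310 + (½)*(1/207)*(-134)) = √(310 - 67/207) = √(64103/207) = √1474369/69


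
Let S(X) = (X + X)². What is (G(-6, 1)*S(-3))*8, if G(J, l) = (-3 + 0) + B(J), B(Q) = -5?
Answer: -2304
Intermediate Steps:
G(J, l) = -8 (G(J, l) = (-3 + 0) - 5 = -3 - 5 = -8)
S(X) = 4*X² (S(X) = (2*X)² = 4*X²)
(G(-6, 1)*S(-3))*8 = -32*(-3)²*8 = -32*9*8 = -8*36*8 = -288*8 = -2304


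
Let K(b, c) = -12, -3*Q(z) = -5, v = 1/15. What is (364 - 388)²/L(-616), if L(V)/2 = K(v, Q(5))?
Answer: -24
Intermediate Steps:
v = 1/15 ≈ 0.066667
Q(z) = 5/3 (Q(z) = -⅓*(-5) = 5/3)
L(V) = -24 (L(V) = 2*(-12) = -24)
(364 - 388)²/L(-616) = (364 - 388)²/(-24) = (-24)²*(-1/24) = 576*(-1/24) = -24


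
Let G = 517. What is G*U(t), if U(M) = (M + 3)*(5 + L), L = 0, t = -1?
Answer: 5170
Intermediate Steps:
U(M) = 15 + 5*M (U(M) = (M + 3)*(5 + 0) = (3 + M)*5 = 15 + 5*M)
G*U(t) = 517*(15 + 5*(-1)) = 517*(15 - 5) = 517*10 = 5170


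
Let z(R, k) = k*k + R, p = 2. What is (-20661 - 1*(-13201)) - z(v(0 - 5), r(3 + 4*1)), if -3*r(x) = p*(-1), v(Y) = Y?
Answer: -67099/9 ≈ -7455.4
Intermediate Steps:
r(x) = 2/3 (r(x) = -2*(-1)/3 = -1/3*(-2) = 2/3)
z(R, k) = R + k**2 (z(R, k) = k**2 + R = R + k**2)
(-20661 - 1*(-13201)) - z(v(0 - 5), r(3 + 4*1)) = (-20661 - 1*(-13201)) - ((0 - 5) + (2/3)**2) = (-20661 + 13201) - (-5 + 4/9) = -7460 - 1*(-41/9) = -7460 + 41/9 = -67099/9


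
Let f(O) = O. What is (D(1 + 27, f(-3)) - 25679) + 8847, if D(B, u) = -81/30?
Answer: -168347/10 ≈ -16835.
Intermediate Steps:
D(B, u) = -27/10 (D(B, u) = -81*1/30 = -27/10)
(D(1 + 27, f(-3)) - 25679) + 8847 = (-27/10 - 25679) + 8847 = -256817/10 + 8847 = -168347/10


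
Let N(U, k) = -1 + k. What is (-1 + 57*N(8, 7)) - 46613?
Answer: -46272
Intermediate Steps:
(-1 + 57*N(8, 7)) - 46613 = (-1 + 57*(-1 + 7)) - 46613 = (-1 + 57*6) - 46613 = (-1 + 342) - 46613 = 341 - 46613 = -46272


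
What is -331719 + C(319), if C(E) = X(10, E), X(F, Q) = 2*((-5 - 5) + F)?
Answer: -331719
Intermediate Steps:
X(F, Q) = -20 + 2*F (X(F, Q) = 2*(-10 + F) = -20 + 2*F)
C(E) = 0 (C(E) = -20 + 2*10 = -20 + 20 = 0)
-331719 + C(319) = -331719 + 0 = -331719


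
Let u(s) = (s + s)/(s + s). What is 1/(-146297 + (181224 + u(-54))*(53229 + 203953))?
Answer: 1/46607661653 ≈ 2.1456e-11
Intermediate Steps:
u(s) = 1 (u(s) = (2*s)/((2*s)) = (2*s)*(1/(2*s)) = 1)
1/(-146297 + (181224 + u(-54))*(53229 + 203953)) = 1/(-146297 + (181224 + 1)*(53229 + 203953)) = 1/(-146297 + 181225*257182) = 1/(-146297 + 46607807950) = 1/46607661653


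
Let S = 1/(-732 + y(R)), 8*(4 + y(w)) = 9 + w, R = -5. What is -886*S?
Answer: 1772/1471 ≈ 1.2046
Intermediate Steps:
y(w) = -23/8 + w/8 (y(w) = -4 + (9 + w)/8 = -4 + (9/8 + w/8) = -23/8 + w/8)
S = -2/1471 (S = 1/(-732 + (-23/8 + (⅛)*(-5))) = 1/(-732 + (-23/8 - 5/8)) = 1/(-732 - 7/2) = 1/(-1471/2) = -2/1471 ≈ -0.0013596)
-886*S = -886*(-2)/1471 = -1*(-1772/1471) = 1772/1471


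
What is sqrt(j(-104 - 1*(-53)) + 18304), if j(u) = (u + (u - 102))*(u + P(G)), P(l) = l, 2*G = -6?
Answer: 2*sqrt(7330) ≈ 171.23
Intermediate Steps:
G = -3 (G = (1/2)*(-6) = -3)
j(u) = (-102 + 2*u)*(-3 + u) (j(u) = (u + (u - 102))*(u - 3) = (u + (-102 + u))*(-3 + u) = (-102 + 2*u)*(-3 + u))
sqrt(j(-104 - 1*(-53)) + 18304) = sqrt((306 - 108*(-104 - 1*(-53)) + 2*(-104 - 1*(-53))**2) + 18304) = sqrt((306 - 108*(-104 + 53) + 2*(-104 + 53)**2) + 18304) = sqrt((306 - 108*(-51) + 2*(-51)**2) + 18304) = sqrt((306 + 5508 + 2*2601) + 18304) = sqrt((306 + 5508 + 5202) + 18304) = sqrt(11016 + 18304) = sqrt(29320) = 2*sqrt(7330)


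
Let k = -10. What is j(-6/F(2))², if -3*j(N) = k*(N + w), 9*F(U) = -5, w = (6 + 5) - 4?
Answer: 31684/9 ≈ 3520.4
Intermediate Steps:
w = 7 (w = 11 - 4 = 7)
F(U) = -5/9 (F(U) = (⅑)*(-5) = -5/9)
j(N) = 70/3 + 10*N/3 (j(N) = -(-10)*(N + 7)/3 = -(-10)*(7 + N)/3 = -(-70 - 10*N)/3 = 70/3 + 10*N/3)
j(-6/F(2))² = (70/3 + 10*(-6/(-5/9))/3)² = (70/3 + 10*(-6*(-9/5))/3)² = (70/3 + (10/3)*(54/5))² = (70/3 + 36)² = (178/3)² = 31684/9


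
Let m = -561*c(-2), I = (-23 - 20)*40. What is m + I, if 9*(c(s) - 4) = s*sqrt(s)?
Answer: -3964 + 374*I*sqrt(2)/3 ≈ -3964.0 + 176.31*I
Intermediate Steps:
c(s) = 4 + s**(3/2)/9 (c(s) = 4 + (s*sqrt(s))/9 = 4 + s**(3/2)/9)
I = -1720 (I = -43*40 = -1720)
m = -2244 + 374*I*sqrt(2)/3 (m = -561*(4 + (-2)**(3/2)/9) = -561*(4 + (-2*I*sqrt(2))/9) = -561*(4 - 2*I*sqrt(2)/9) = -2244 + 374*I*sqrt(2)/3 ≈ -2244.0 + 176.31*I)
m + I = (-2244 + 374*I*sqrt(2)/3) - 1720 = -3964 + 374*I*sqrt(2)/3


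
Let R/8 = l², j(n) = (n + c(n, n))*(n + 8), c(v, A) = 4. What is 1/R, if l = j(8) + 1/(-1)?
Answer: 1/291848 ≈ 3.4264e-6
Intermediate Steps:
j(n) = (4 + n)*(8 + n) (j(n) = (n + 4)*(n + 8) = (4 + n)*(8 + n))
l = 191 (l = (32 + 8² + 12*8) + 1/(-1) = (32 + 64 + 96) - 1 = 192 - 1 = 191)
R = 291848 (R = 8*191² = 8*36481 = 291848)
1/R = 1/291848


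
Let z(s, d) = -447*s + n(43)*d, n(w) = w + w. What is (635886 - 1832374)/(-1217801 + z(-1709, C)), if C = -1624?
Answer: 598244/296771 ≈ 2.0158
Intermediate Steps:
n(w) = 2*w
z(s, d) = -447*s + 86*d (z(s, d) = -447*s + (2*43)*d = -447*s + 86*d)
(635886 - 1832374)/(-1217801 + z(-1709, C)) = (635886 - 1832374)/(-1217801 + (-447*(-1709) + 86*(-1624))) = -1196488/(-1217801 + (763923 - 139664)) = -1196488/(-1217801 + 624259) = -1196488/(-593542) = -1196488*(-1/593542) = 598244/296771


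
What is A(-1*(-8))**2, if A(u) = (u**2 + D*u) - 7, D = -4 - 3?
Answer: 1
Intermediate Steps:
D = -7
A(u) = -7 + u**2 - 7*u (A(u) = (u**2 - 7*u) - 7 = -7 + u**2 - 7*u)
A(-1*(-8))**2 = (-7 + (-1*(-8))**2 - (-7)*(-8))**2 = (-7 + 8**2 - 7*8)**2 = (-7 + 64 - 56)**2 = 1**2 = 1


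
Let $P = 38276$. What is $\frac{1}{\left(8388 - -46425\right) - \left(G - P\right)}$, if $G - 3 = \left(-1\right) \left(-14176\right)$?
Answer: $\frac{1}{78910} \approx 1.2673 \cdot 10^{-5}$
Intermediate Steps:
$G = 14179$ ($G = 3 - -14176 = 3 + 14176 = 14179$)
$\frac{1}{\left(8388 - -46425\right) - \left(G - P\right)} = \frac{1}{\left(8388 - -46425\right) + \left(38276 - 14179\right)} = \frac{1}{\left(8388 + 46425\right) + \left(38276 - 14179\right)} = \frac{1}{54813 + 24097} = \frac{1}{78910}$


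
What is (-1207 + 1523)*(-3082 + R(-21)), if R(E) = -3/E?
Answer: -6817068/7 ≈ -9.7387e+5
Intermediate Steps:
(-1207 + 1523)*(-3082 + R(-21)) = (-1207 + 1523)*(-3082 - 3/(-21)) = 316*(-3082 - 3*(-1/21)) = 316*(-3082 + ⅐) = 316*(-21573/7) = -6817068/7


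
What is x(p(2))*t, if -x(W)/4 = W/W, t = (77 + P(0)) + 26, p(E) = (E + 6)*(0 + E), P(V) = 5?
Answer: -432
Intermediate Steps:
p(E) = E*(6 + E) (p(E) = (6 + E)*E = E*(6 + E))
t = 108 (t = (77 + 5) + 26 = 82 + 26 = 108)
x(W) = -4 (x(W) = -4*W/W = -4*1 = -4)
x(p(2))*t = -4*108 = -432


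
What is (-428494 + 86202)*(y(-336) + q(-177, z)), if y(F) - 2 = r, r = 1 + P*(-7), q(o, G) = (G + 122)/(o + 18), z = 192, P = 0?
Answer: -55793596/159 ≈ -3.5090e+5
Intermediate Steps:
q(o, G) = (122 + G)/(18 + o)
r = 1 (r = 1 + 0*(-7) = 1 + 0 = 1)
y(F) = 3 (y(F) = 2 + 1 = 3)
(-428494 + 86202)*(y(-336) + q(-177, z)) = (-428494 + 86202)*(3 + (122 + 192)/(18 - 177)) = -342292*(3 + 314/(-159)) = -342292*(3 - 1/159*314) = -342292*(3 - 314/159) = -342292*163/159 = -55793596/159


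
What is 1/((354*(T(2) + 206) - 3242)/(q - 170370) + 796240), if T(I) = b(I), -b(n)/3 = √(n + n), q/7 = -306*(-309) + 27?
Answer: 491697/391508886838 ≈ 1.2559e-6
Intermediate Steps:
q = 662067 (q = 7*(-306*(-309) + 27) = 7*(94554 + 27) = 7*94581 = 662067)
b(n) = -3*√2*√n (b(n) = -3*√(n + n) = -3*√2*√n)
T(I) = -3*√2*√I
1/((354*(T(2) + 206) - 3242)/(q - 170370) + 796240) = 1/((354*(-3*√2*√2 + 206) - 3242)/(662067 - 170370) + 796240) = 1/((354*(-6 + 206) - 3242)/491697 + 796240) = 1/((354*200 - 3242)*(1/491697) + 796240) = 1/((70800 - 3242)*(1/491697) + 796240) = 1/(67558*(1/491697) + 796240) = 1/(67558/491697 + 796240) = 1/(391508886838/491697) = 491697/391508886838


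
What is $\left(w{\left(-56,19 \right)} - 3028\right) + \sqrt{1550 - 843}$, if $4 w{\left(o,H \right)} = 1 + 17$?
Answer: $- \frac{6047}{2} + \sqrt{707} \approx -2996.9$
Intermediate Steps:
$w{\left(o,H \right)} = \frac{9}{2}$ ($w{\left(o,H \right)} = \frac{1 + 17}{4} = \frac{1}{4} \cdot 18 = \frac{9}{2}$)
$\left(w{\left(-56,19 \right)} - 3028\right) + \sqrt{1550 - 843} = \left(\frac{9}{2} - 3028\right) + \sqrt{1550 - 843} = - \frac{6047}{2} + \sqrt{707}$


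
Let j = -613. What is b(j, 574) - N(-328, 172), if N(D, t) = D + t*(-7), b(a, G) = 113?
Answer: 1645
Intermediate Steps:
N(D, t) = D - 7*t
b(j, 574) - N(-328, 172) = 113 - (-328 - 7*172) = 113 - (-328 - 1204) = 113 - 1*(-1532) = 113 + 1532 = 1645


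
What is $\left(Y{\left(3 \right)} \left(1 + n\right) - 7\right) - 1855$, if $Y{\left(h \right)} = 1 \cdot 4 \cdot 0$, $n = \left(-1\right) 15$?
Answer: $-1862$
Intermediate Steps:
$n = -15$
$Y{\left(h \right)} = 0$ ($Y{\left(h \right)} = 4 \cdot 0 = 0$)
$\left(Y{\left(3 \right)} \left(1 + n\right) - 7\right) - 1855 = \left(0 \left(1 - 15\right) - 7\right) - 1855 = \left(0 \left(-14\right) - 7\right) - 1855 = \left(0 - 7\right) - 1855 = -7 - 1855 = -1862$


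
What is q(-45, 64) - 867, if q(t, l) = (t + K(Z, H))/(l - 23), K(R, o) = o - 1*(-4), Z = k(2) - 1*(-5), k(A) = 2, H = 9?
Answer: -35579/41 ≈ -867.78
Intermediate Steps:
Z = 7 (Z = 2 - 1*(-5) = 2 + 5 = 7)
K(R, o) = 4 + o (K(R, o) = o + 4 = 4 + o)
q(t, l) = (13 + t)/(-23 + l) (q(t, l) = (t + (4 + 9))/(l - 23) = (t + 13)/(-23 + l) = (13 + t)/(-23 + l))
q(-45, 64) - 867 = (13 - 45)/(-23 + 64) - 867 = -32/41 - 867 = -35579/41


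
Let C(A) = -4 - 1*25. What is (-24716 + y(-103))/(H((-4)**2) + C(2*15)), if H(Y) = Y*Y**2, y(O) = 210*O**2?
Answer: 2203174/4067 ≈ 541.72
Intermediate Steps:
C(A) = -29 (C(A) = -4 - 25 = -29)
H(Y) = Y**3
(-24716 + y(-103))/(H((-4)**2) + C(2*15)) = (-24716 + 210*(-103)**2)/(((-4)**2)**3 - 29) = (-24716 + 210*10609)/(16**3 - 29) = (-24716 + 2227890)/(4096 - 29) = 2203174/4067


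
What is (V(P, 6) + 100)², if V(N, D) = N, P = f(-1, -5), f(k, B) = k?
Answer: 9801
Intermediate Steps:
P = -1
(V(P, 6) + 100)² = (-1 + 100)² = 99² = 9801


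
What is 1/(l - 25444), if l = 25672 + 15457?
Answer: 1/15685 ≈ 6.3755e-5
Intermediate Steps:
l = 41129
1/(l - 25444) = 1/(41129 - 25444) = 1/15685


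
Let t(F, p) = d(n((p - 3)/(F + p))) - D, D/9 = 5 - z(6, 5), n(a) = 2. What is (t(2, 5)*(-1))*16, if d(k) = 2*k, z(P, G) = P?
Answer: -208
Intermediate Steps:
D = -9 (D = 9*(5 - 1*6) = 9*(5 - 6) = 9*(-1) = -9)
t(F, p) = 13 (t(F, p) = 2*2 - 1*(-9) = 4 + 9 = 13)
(t(2, 5)*(-1))*16 = (13*(-1))*16 = -13*16 = -208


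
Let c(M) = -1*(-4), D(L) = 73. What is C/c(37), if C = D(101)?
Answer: 73/4 ≈ 18.250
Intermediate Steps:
c(M) = 4
C = 73
C/c(37) = 73/4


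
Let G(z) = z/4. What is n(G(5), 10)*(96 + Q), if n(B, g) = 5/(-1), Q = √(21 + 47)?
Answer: -480 - 10*√17 ≈ -521.23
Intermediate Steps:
Q = 2*√17 (Q = √68 = 2*√17 ≈ 8.2462)
G(z) = z/4 (G(z) = z*(¼) = z/4)
n(B, g) = -5 (n(B, g) = 5*(-1) = -5)
n(G(5), 10)*(96 + Q) = -5*(96 + 2*√17) = -480 - 10*√17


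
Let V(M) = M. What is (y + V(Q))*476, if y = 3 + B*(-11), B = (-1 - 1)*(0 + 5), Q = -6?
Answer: 50932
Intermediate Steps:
B = -10 (B = -2*5 = -10)
y = 113 (y = 3 - 10*(-11) = 3 + 110 = 113)
(y + V(Q))*476 = (113 - 6)*476 = 107*476 = 50932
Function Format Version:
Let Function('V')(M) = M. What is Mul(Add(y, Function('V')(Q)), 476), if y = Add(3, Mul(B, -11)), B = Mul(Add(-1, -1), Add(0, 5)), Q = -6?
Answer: 50932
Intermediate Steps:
B = -10 (B = Mul(-2, 5) = -10)
y = 113 (y = Add(3, Mul(-10, -11)) = Add(3, 110) = 113)
Mul(Add(y, Function('V')(Q)), 476) = Mul(Add(113, -6), 476) = Mul(107, 476) = 50932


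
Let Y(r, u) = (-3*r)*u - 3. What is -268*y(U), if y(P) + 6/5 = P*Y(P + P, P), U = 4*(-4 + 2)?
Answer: -4147032/5 ≈ -8.2941e+5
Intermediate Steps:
Y(r, u) = -3 - 3*r*u (Y(r, u) = -3*r*u - 3 = -3 - 3*r*u)
U = -8 (U = 4*(-2) = -8)
y(P) = -6/5 + P*(-3 - 6*P²) (y(P) = -6/5 + P*(-3 - 3*(P + P)*P) = -6/5 + P*(-3 - 3*2*P*P) = -6/5 + P*(-3 - 6*P²))
-268*y(U) = -268*(-6/5 - 6*(-8)³ - 3*(-8)) = -268*(-6/5 - 6*(-512) + 24) = -268*(-6/5 + 3072 + 24) = -268*15474/5 = -4147032/5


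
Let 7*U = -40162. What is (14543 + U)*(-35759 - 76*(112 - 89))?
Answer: -2311893973/7 ≈ -3.3027e+8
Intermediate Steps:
U = -40162/7 (U = (1/7)*(-40162) = -40162/7 ≈ -5737.4)
(14543 + U)*(-35759 - 76*(112 - 89)) = (14543 - 40162/7)*(-35759 - 76*(112 - 89)) = 61639*(-35759 - 76*23)/7 = 61639*(-35759 - 1748)/7 = (61639/7)*(-37507) = -2311893973/7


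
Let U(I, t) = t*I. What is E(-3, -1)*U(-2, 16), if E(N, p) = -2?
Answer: 64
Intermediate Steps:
U(I, t) = I*t
E(-3, -1)*U(-2, 16) = -(-4)*16 = -2*(-32) = 64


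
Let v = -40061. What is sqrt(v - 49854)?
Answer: 7*I*sqrt(1835) ≈ 299.86*I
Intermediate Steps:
sqrt(v - 49854) = sqrt(-40061 - 49854) = sqrt(-89915) = 7*I*sqrt(1835)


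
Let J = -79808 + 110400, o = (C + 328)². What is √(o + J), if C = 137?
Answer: √246817 ≈ 496.81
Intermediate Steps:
o = 216225 (o = (137 + 328)² = 465² = 216225)
J = 30592
√(o + J) = √(216225 + 30592) = √246817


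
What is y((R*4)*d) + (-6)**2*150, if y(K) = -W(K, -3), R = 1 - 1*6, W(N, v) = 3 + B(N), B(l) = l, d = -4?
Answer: 5317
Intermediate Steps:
W(N, v) = 3 + N
R = -5 (R = 1 - 6 = -5)
y(K) = -3 - K (y(K) = -(3 + K) = -3 - K)
y((R*4)*d) + (-6)**2*150 = (-3 - (-5*4)*(-4)) + (-6)**2*150 = (-3 - (-20)*(-4)) + 36*150 = (-3 - 1*80) + 5400 = (-3 - 80) + 5400 = -83 + 5400 = 5317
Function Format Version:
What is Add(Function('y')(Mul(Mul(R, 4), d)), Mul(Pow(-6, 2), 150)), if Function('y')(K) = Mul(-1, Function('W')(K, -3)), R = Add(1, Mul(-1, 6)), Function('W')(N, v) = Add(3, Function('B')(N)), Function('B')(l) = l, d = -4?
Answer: 5317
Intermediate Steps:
Function('W')(N, v) = Add(3, N)
R = -5 (R = Add(1, -6) = -5)
Function('y')(K) = Add(-3, Mul(-1, K)) (Function('y')(K) = Mul(-1, Add(3, K)) = Add(-3, Mul(-1, K)))
Add(Function('y')(Mul(Mul(R, 4), d)), Mul(Pow(-6, 2), 150)) = Add(Add(-3, Mul(-1, Mul(Mul(-5, 4), -4))), Mul(Pow(-6, 2), 150)) = Add(Add(-3, Mul(-1, Mul(-20, -4))), Mul(36, 150)) = Add(Add(-3, Mul(-1, 80)), 5400) = Add(Add(-3, -80), 5400) = Add(-83, 5400) = 5317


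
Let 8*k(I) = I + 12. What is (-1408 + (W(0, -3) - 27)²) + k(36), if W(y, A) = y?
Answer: -673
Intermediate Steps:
k(I) = 3/2 + I/8 (k(I) = (I + 12)/8 = (12 + I)/8 = 3/2 + I/8)
(-1408 + (W(0, -3) - 27)²) + k(36) = (-1408 + (0 - 27)²) + (3/2 + (⅛)*36) = (-1408 + (-27)²) + (3/2 + 9/2) = (-1408 + 729) + 6 = -679 + 6 = -673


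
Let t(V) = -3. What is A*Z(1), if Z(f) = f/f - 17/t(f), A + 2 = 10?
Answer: 160/3 ≈ 53.333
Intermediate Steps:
A = 8 (A = -2 + 10 = 8)
Z(f) = 20/3 (Z(f) = f/f - 17/(-3) = 1 - 17*(-⅓) = 1 + 17/3 = 20/3)
A*Z(1) = 8*(20/3) = 160/3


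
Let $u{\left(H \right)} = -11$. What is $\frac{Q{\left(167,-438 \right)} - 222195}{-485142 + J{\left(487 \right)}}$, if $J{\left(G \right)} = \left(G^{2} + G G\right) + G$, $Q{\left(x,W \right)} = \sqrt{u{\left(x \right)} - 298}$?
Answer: $\frac{74065}{3439} - \frac{i \sqrt{309}}{10317} \approx 21.537 - 0.0017038 i$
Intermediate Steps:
$Q{\left(x,W \right)} = i \sqrt{309}$ ($Q{\left(x,W \right)} = \sqrt{-11 - 298} = \sqrt{-309} = i \sqrt{309}$)
$J{\left(G \right)} = G + 2 G^{2}$ ($J{\left(G \right)} = \left(G^{2} + G^{2}\right) + G = 2 G^{2} + G = G + 2 G^{2}$)
$\frac{Q{\left(167,-438 \right)} - 222195}{-485142 + J{\left(487 \right)}} = \frac{i \sqrt{309} - 222195}{-485142 + 487 \left(1 + 2 \cdot 487\right)} = \frac{-222195 + i \sqrt{309}}{-485142 + 487 \left(1 + 974\right)} = \frac{-222195 + i \sqrt{309}}{-485142 + 487 \cdot 975} = \frac{-222195 + i \sqrt{309}}{-485142 + 474825} = \frac{-222195 + i \sqrt{309}}{-10317} = \left(-222195 + i \sqrt{309}\right) \left(- \frac{1}{10317}\right) = \frac{74065}{3439} - \frac{i \sqrt{309}}{10317}$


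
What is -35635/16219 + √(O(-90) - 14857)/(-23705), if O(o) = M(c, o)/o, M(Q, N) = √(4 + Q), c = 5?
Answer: -35635/16219 - I*√13371330/711150 ≈ -2.1971 - 0.0051419*I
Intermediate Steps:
O(o) = 3/o (O(o) = √(4 + 5)/o = √9/o = 3/o)
-35635/16219 + √(O(-90) - 14857)/(-23705) = -35635/16219 + √(3/(-90) - 14857)/(-23705) = -35635*1/16219 + √(3*(-1/90) - 14857)*(-1/23705) = -35635/16219 + √(-1/30 - 14857)*(-1/23705) = -35635/16219 + √(-445711/30)*(-1/23705) = -35635/16219 + (I*√13371330/30)*(-1/23705) = -35635/16219 - I*√13371330/711150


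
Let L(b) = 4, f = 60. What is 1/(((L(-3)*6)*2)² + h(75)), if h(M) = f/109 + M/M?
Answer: 109/251305 ≈ 0.00043374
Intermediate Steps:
h(M) = 169/109 (h(M) = 60/109 + M/M = 60*(1/109) + 1 = 60/109 + 1 = 169/109)
1/(((L(-3)*6)*2)² + h(75)) = 1/(((4*6)*2)² + 169/109) = 1/((24*2)² + 169/109) = 1/(48² + 169/109) = 1/(2304 + 169/109) = 1/(251305/109) = 109/251305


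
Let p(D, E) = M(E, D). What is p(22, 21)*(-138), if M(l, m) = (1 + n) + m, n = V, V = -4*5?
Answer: -414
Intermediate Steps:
V = -20
n = -20
M(l, m) = -19 + m (M(l, m) = (1 - 20) + m = -19 + m)
p(D, E) = -19 + D
p(22, 21)*(-138) = (-19 + 22)*(-138) = 3*(-138) = -414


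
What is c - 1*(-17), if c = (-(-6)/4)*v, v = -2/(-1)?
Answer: 20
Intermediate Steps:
v = 2 (v = -2*(-1) = 2)
c = 3 (c = -(-6)/4*2 = -3*(-1/2)*2 = (3/2)*2 = 3)
c - 1*(-17) = 3 - 1*(-17) = 3 + 17 = 20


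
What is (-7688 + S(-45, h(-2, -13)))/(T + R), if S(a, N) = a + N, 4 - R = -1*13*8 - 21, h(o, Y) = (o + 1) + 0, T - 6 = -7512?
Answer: 2578/2459 ≈ 1.0484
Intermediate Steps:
T = -7506 (T = 6 - 7512 = -7506)
h(o, Y) = 1 + o (h(o, Y) = (1 + o) + 0 = 1 + o)
R = 129 (R = 4 - (-1*13*8 - 21) = 4 - (-13*8 - 21) = 4 - (-104 - 21) = 4 - 1*(-125) = 4 + 125 = 129)
S(a, N) = N + a
(-7688 + S(-45, h(-2, -13)))/(T + R) = (-7688 + ((1 - 2) - 45))/(-7506 + 129) = (-7688 + (-1 - 45))/(-7377) = (-7688 - 46)*(-1/7377) = -7734*(-1/7377) = 2578/2459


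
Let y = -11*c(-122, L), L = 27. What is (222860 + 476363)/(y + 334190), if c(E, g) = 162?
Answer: 699223/332408 ≈ 2.1035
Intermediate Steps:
y = -1782 (y = -11*162 = -1782)
(222860 + 476363)/(y + 334190) = (222860 + 476363)/(-1782 + 334190) = 699223/332408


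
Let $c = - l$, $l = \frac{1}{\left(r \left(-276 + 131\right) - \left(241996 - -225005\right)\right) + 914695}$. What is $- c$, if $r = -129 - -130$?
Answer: $\frac{1}{447549} \approx 2.2344 \cdot 10^{-6}$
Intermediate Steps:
$r = 1$ ($r = -129 + 130 = 1$)
$l = \frac{1}{447549}$ ($l = \frac{1}{\left(1 \left(-276 + 131\right) - \left(241996 - -225005\right)\right) + 914695} = \frac{1}{\left(1 \left(-145\right) - \left(241996 + 225005\right)\right) + 914695} = \frac{1}{\left(-145 - 467001\right) + 914695} = \frac{1}{-467146 + 914695} = \frac{1}{447549} \approx 2.2344 \cdot 10^{-6}$)
$c = - \frac{1}{447549}$ ($c = \left(-1\right) \frac{1}{447549} = - \frac{1}{447549} \approx -2.2344 \cdot 10^{-6}$)
$- c = \left(-1\right) \left(- \frac{1}{447549}\right) = \frac{1}{447549}$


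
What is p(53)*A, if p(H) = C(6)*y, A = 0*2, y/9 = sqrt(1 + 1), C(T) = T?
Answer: 0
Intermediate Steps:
y = 9*sqrt(2) (y = 9*sqrt(1 + 1) = 9*sqrt(2) ≈ 12.728)
A = 0
p(H) = 54*sqrt(2) (p(H) = 6*(9*sqrt(2)) = 54*sqrt(2))
p(53)*A = (54*sqrt(2))*0 = 0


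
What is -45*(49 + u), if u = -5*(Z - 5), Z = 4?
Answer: -2430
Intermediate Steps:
u = 5 (u = -5*(4 - 5) = -5*(-1) = 5)
-45*(49 + u) = -45*(49 + 5) = -45*54 = -2430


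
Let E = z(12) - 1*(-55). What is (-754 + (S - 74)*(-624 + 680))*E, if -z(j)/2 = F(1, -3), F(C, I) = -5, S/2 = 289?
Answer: 1785550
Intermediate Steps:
S = 578 (S = 2*289 = 578)
z(j) = 10 (z(j) = -2*(-5) = 10)
E = 65 (E = 10 - 1*(-55) = 10 + 55 = 65)
(-754 + (S - 74)*(-624 + 680))*E = (-754 + (578 - 74)*(-624 + 680))*65 = (-754 + 504*56)*65 = (-754 + 28224)*65 = 27470*65 = 1785550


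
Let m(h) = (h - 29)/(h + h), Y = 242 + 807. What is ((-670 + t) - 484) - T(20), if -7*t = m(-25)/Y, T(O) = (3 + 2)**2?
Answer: -216434952/183575 ≈ -1179.0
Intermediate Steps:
Y = 1049
T(O) = 25 (T(O) = 5**2 = 25)
m(h) = (-29 + h)/(2*h) (m(h) = (-29 + h)/((2*h)) = (-29 + h)*(1/(2*h)) = (-29 + h)/(2*h))
t = -27/183575 (t = -(1/2)*(-29 - 25)/(-25)/(7*1049) = -(1/2)*(-1/25)*(-54)/(7*1049) = -27/(175*1049) = -1/7*27/26225 = -27/183575 ≈ -0.00014708)
((-670 + t) - 484) - T(20) = ((-670 - 27/183575) - 484) - 1*25 = (-122995277/183575 - 484) - 25 = -211845577/183575 - 25 = -216434952/183575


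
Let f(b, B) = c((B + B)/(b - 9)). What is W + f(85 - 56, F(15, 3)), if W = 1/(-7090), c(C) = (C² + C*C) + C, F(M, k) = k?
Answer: 17011/35450 ≈ 0.47986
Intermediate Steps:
c(C) = C + 2*C² (c(C) = (C² + C²) + C = 2*C² + C = C + 2*C²)
f(b, B) = 2*B*(1 + 4*B/(-9 + b))/(-9 + b) (f(b, B) = ((B + B)/(b - 9))*(1 + 2*((B + B)/(b - 9))) = ((2*B)/(-9 + b))*(1 + 2*((2*B)/(-9 + b))) = (2*B/(-9 + b))*(1 + 2*(2*B/(-9 + b))) = (2*B/(-9 + b))*(1 + 4*B/(-9 + b)) = 2*B*(1 + 4*B/(-9 + b))/(-9 + b))
W = -1/7090 ≈ -0.00014104
W + f(85 - 56, F(15, 3)) = -1/7090 + 2*3*(-9 + (85 - 56) + 4*3)/(-9 + (85 - 56))² = -1/7090 + 2*3*(-9 + 29 + 12)/(-9 + 29)² = -1/7090 + 2*3*32/20² = -1/7090 + 2*3*(1/400)*32 = -1/7090 + 12/25 = 17011/35450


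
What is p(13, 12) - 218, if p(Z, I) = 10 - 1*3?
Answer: -211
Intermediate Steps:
p(Z, I) = 7 (p(Z, I) = 10 - 3 = 7)
p(13, 12) - 218 = 7 - 218 = -211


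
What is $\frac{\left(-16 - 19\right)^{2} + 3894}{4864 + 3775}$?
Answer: $\frac{5119}{8639} \approx 0.59255$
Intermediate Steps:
$\frac{\left(-16 - 19\right)^{2} + 3894}{4864 + 3775} = \frac{\left(-35\right)^{2} + 3894}{8639} = \left(1225 + 3894\right) \frac{1}{8639} = 5119 \cdot \frac{1}{8639} = \frac{5119}{8639}$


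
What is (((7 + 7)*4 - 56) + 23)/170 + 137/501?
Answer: 34813/85170 ≈ 0.40875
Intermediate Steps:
(((7 + 7)*4 - 56) + 23)/170 + 137/501 = ((14*4 - 56) + 23)*(1/170) + 137*(1/501) = ((56 - 56) + 23)*(1/170) + 137/501 = (0 + 23)*(1/170) + 137/501 = 23*(1/170) + 137/501 = 23/170 + 137/501 = 34813/85170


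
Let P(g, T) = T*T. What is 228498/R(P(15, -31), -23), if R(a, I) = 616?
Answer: 114249/308 ≈ 370.94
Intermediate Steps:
P(g, T) = T²
228498/R(P(15, -31), -23) = 228498/616 = 228498*(1/616) = 114249/308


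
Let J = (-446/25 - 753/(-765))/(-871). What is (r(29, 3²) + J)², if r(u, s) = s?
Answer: 100324582958656/1233265775625 ≈ 81.349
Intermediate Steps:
J = 21491/1110525 (J = (-446*1/25 - 753*(-1/765))*(-1/871) = (-446/25 + 251/255)*(-1/871) = -21491/1275*(-1/871) = 21491/1110525 ≈ 0.019352)
(r(29, 3²) + J)² = (3² + 21491/1110525)² = (9 + 21491/1110525)² = (10016216/1110525)² = 100324582958656/1233265775625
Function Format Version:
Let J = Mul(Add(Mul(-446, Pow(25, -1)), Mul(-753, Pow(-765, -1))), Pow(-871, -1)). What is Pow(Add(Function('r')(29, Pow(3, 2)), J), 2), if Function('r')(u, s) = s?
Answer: Rational(100324582958656, 1233265775625) ≈ 81.349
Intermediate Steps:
J = Rational(21491, 1110525) (J = Mul(Add(Mul(-446, Rational(1, 25)), Mul(-753, Rational(-1, 765))), Rational(-1, 871)) = Mul(Add(Rational(-446, 25), Rational(251, 255)), Rational(-1, 871)) = Mul(Rational(-21491, 1275), Rational(-1, 871)) = Rational(21491, 1110525) ≈ 0.019352)
Pow(Add(Function('r')(29, Pow(3, 2)), J), 2) = Pow(Add(Pow(3, 2), Rational(21491, 1110525)), 2) = Pow(Add(9, Rational(21491, 1110525)), 2) = Pow(Rational(10016216, 1110525), 2) = Rational(100324582958656, 1233265775625)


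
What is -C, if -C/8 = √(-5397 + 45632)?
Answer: 8*√40235 ≈ 1604.7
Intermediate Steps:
C = -8*√40235 (C = -8*√(-5397 + 45632) = -8*√40235 ≈ -1604.7)
-C = -(-8)*√40235 = 8*√40235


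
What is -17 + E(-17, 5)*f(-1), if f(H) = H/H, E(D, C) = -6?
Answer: -23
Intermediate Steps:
f(H) = 1
-17 + E(-17, 5)*f(-1) = -17 - 6*1 = -17 - 6 = -23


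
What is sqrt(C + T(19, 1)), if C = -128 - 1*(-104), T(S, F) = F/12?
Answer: I*sqrt(861)/6 ≈ 4.8905*I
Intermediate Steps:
T(S, F) = F/12 (T(S, F) = F*(1/12) = F/12)
C = -24 (C = -128 + 104 = -24)
sqrt(C + T(19, 1)) = sqrt(-24 + (1/12)*1) = sqrt(-24 + 1/12) = sqrt(-287/12) = I*sqrt(861)/6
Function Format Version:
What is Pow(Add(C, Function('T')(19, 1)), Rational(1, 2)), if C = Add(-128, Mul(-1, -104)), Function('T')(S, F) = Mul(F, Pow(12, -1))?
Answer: Mul(Rational(1, 6), I, Pow(861, Rational(1, 2))) ≈ Mul(4.8905, I)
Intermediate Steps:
Function('T')(S, F) = Mul(Rational(1, 12), F) (Function('T')(S, F) = Mul(F, Rational(1, 12)) = Mul(Rational(1, 12), F))
C = -24 (C = Add(-128, 104) = -24)
Pow(Add(C, Function('T')(19, 1)), Rational(1, 2)) = Pow(Add(-24, Mul(Rational(1, 12), 1)), Rational(1, 2)) = Pow(Add(-24, Rational(1, 12)), Rational(1, 2)) = Pow(Rational(-287, 12), Rational(1, 2)) = Mul(Rational(1, 6), I, Pow(861, Rational(1, 2)))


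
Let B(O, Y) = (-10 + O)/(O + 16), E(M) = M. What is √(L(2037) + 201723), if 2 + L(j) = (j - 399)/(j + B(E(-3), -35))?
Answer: √209049147346/1018 ≈ 449.13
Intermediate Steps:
B(O, Y) = (-10 + O)/(16 + O)
L(j) = -2 + (-399 + j)/(-1 + j) (L(j) = -2 + (j - 399)/(j + (-10 - 3)/(16 - 3)) = -2 + (-399 + j)/(j - 13/13) = -2 + (-399 + j)/(j + (1/13)*(-13)) = -2 + (-399 + j)/(j - 1) = -2 + (-399 + j)/(-1 + j))
√(L(2037) + 201723) = √((-397 - 1*2037)/(-1 + 2037) + 201723) = √((-397 - 2037)/2036 + 201723) = √((1/2036)*(-2434) + 201723) = √(-1217/1018 + 201723) = √(205352797/1018) = √209049147346/1018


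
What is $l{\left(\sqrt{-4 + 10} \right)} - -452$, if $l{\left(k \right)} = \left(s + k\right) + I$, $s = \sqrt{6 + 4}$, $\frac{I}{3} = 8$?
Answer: $476 + \sqrt{6} + \sqrt{10} \approx 481.61$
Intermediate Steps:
$I = 24$ ($I = 3 \cdot 8 = 24$)
$s = \sqrt{10} \approx 3.1623$
$l{\left(k \right)} = 24 + k + \sqrt{10}$ ($l{\left(k \right)} = \left(\sqrt{10} + k\right) + 24 = \left(k + \sqrt{10}\right) + 24 = 24 + k + \sqrt{10}$)
$l{\left(\sqrt{-4 + 10} \right)} - -452 = \left(24 + \sqrt{-4 + 10} + \sqrt{10}\right) - -452 = \left(24 + \sqrt{6} + \sqrt{10}\right) + 452 = 476 + \sqrt{6} + \sqrt{10}$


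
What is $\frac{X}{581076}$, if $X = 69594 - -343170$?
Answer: $\frac{34397}{48423} \approx 0.71034$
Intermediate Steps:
$X = 412764$ ($X = 69594 + 343170 = 412764$)
$\frac{X}{581076} = \frac{412764}{581076} = 412764 \cdot \frac{1}{581076} = \frac{34397}{48423}$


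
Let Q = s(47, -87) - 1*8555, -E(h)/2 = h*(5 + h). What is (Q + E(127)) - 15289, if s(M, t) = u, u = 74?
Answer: -57298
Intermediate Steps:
s(M, t) = 74
E(h) = -2*h*(5 + h)
Q = -8481 (Q = 74 - 1*8555 = 74 - 8555 = -8481)
(Q + E(127)) - 15289 = (-8481 - 2*127*(5 + 127)) - 15289 = (-8481 - 2*127*132) - 15289 = (-8481 - 33528) - 15289 = -42009 - 15289 = -57298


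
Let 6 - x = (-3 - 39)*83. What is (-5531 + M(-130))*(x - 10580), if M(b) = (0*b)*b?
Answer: 39203728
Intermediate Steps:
M(b) = 0 (M(b) = 0*b = 0)
x = 3492 (x = 6 - (-3 - 39)*83 = 6 - (-42)*83 = 6 - 1*(-3486) = 6 + 3486 = 3492)
(-5531 + M(-130))*(x - 10580) = (-5531 + 0)*(3492 - 10580) = -5531*(-7088) = 39203728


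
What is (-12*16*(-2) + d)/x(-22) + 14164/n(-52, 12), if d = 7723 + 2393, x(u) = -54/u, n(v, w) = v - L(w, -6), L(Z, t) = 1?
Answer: 1913024/477 ≈ 4010.5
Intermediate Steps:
n(v, w) = -1 + v (n(v, w) = v - 1*1 = v - 1 = -1 + v)
d = 10116
(-12*16*(-2) + d)/x(-22) + 14164/n(-52, 12) = (-12*16*(-2) + 10116)/((-54/(-22))) + 14164/(-1 - 52) = (-192*(-2) + 10116)/((-54*(-1/22))) + 14164/(-53) = (384 + 10116)/(27/11) + 14164*(-1/53) = 10500*(11/27) - 14164/53 = 38500/9 - 14164/53 = 1913024/477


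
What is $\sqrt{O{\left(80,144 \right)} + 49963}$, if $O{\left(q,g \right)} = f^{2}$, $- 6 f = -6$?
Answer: $2 \sqrt{12491} \approx 223.53$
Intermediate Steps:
$f = 1$ ($f = \left(- \frac{1}{6}\right) \left(-6\right) = 1$)
$O{\left(q,g \right)} = 1$ ($O{\left(q,g \right)} = 1^{2} = 1$)
$\sqrt{O{\left(80,144 \right)} + 49963} = \sqrt{1 + 49963} = \sqrt{49964} = 2 \sqrt{12491}$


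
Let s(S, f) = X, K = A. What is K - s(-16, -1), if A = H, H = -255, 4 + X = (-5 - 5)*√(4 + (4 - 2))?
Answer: -251 + 10*√6 ≈ -226.51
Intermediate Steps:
X = -4 - 10*√6 (X = -4 + (-5 - 5)*√(4 + (4 - 2)) = -4 - 10*√(4 + 2) = -4 - 10*√6 ≈ -28.495)
A = -255
K = -255
s(S, f) = -4 - 10*√6
K - s(-16, -1) = -255 - (-4 - 10*√6) = -255 + (4 + 10*√6) = -251 + 10*√6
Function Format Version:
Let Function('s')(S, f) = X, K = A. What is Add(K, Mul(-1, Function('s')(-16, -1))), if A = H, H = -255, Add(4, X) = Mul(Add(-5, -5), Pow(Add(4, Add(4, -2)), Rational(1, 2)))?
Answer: Add(-251, Mul(10, Pow(6, Rational(1, 2)))) ≈ -226.51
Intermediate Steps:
X = Add(-4, Mul(-10, Pow(6, Rational(1, 2)))) (X = Add(-4, Mul(Add(-5, -5), Pow(Add(4, Add(4, -2)), Rational(1, 2)))) = Add(-4, Mul(-10, Pow(Add(4, 2), Rational(1, 2)))) = Add(-4, Mul(-10, Pow(6, Rational(1, 2)))) ≈ -28.495)
A = -255
K = -255
Function('s')(S, f) = Add(-4, Mul(-10, Pow(6, Rational(1, 2))))
Add(K, Mul(-1, Function('s')(-16, -1))) = Add(-255, Mul(-1, Add(-4, Mul(-10, Pow(6, Rational(1, 2)))))) = Add(-255, Add(4, Mul(10, Pow(6, Rational(1, 2))))) = Add(-251, Mul(10, Pow(6, Rational(1, 2))))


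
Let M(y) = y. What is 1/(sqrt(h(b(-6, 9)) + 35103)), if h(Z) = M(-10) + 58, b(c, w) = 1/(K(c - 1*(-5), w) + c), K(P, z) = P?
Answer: sqrt(35151)/35151 ≈ 0.0053337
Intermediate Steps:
b(c, w) = 1/(5 + 2*c) (b(c, w) = 1/((c - 1*(-5)) + c) = 1/((c + 5) + c) = 1/((5 + c) + c) = 1/(5 + 2*c))
h(Z) = 48 (h(Z) = -10 + 58 = 48)
1/(sqrt(h(b(-6, 9)) + 35103)) = 1/(sqrt(48 + 35103)) = 1/(sqrt(35151)) = sqrt(35151)/35151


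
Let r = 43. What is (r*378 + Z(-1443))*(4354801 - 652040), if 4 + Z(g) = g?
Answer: 54826782127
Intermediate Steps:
Z(g) = -4 + g
(r*378 + Z(-1443))*(4354801 - 652040) = (43*378 + (-4 - 1443))*(4354801 - 652040) = (16254 - 1447)*3702761 = 14807*3702761 = 54826782127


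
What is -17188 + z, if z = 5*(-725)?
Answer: -20813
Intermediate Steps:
z = -3625
-17188 + z = -17188 - 3625 = -20813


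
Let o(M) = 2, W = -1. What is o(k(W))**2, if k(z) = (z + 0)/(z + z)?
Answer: 4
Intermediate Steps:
k(z) = 1/2 (k(z) = z/((2*z)) = z*(1/(2*z)) = 1/2)
o(k(W))**2 = 2**2 = 4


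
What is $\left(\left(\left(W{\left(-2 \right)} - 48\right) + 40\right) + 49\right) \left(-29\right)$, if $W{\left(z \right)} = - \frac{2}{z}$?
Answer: $-1218$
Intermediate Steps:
$\left(\left(\left(W{\left(-2 \right)} - 48\right) + 40\right) + 49\right) \left(-29\right) = \left(\left(\left(- \frac{2}{-2} - 48\right) + 40\right) + 49\right) \left(-29\right) = \left(\left(\left(\left(-2\right) \left(- \frac{1}{2}\right) - 48\right) + 40\right) + 49\right) \left(-29\right) = \left(\left(\left(1 - 48\right) + 40\right) + 49\right) \left(-29\right) = \left(\left(-47 + 40\right) + 49\right) \left(-29\right) = \left(-7 + 49\right) \left(-29\right) = 42 \left(-29\right) = -1218$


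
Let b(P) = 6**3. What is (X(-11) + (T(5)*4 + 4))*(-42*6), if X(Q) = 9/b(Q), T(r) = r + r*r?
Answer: -62517/2 ≈ -31259.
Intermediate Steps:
b(P) = 216
T(r) = r + r**2
X(Q) = 1/24 (X(Q) = 9/216 = 9*(1/216) = 1/24)
(X(-11) + (T(5)*4 + 4))*(-42*6) = (1/24 + ((5*(1 + 5))*4 + 4))*(-42*6) = (1/24 + ((5*6)*4 + 4))*(-252) = (1/24 + (30*4 + 4))*(-252) = (1/24 + (120 + 4))*(-252) = (1/24 + 124)*(-252) = (2977/24)*(-252) = -62517/2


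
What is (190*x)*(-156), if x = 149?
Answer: -4416360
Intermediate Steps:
(190*x)*(-156) = (190*149)*(-156) = 28310*(-156) = -4416360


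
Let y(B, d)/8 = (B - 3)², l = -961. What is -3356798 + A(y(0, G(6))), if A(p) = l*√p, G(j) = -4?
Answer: -3356798 - 5766*√2 ≈ -3.3650e+6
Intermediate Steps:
y(B, d) = 8*(-3 + B)² (y(B, d) = 8*(B - 3)² = 8*(-3 + B)²)
A(p) = -961*√p
-3356798 + A(y(0, G(6))) = -3356798 - 961*6*√2 = -3356798 - 5766*√2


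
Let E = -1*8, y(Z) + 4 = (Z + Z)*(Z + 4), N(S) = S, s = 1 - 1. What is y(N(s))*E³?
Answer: 2048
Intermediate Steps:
s = 0
y(Z) = -4 + 2*Z*(4 + Z) (y(Z) = -4 + (Z + Z)*(Z + 4) = -4 + (2*Z)*(4 + Z) = -4 + 2*Z*(4 + Z))
E = -8
y(N(s))*E³ = (-4 + 2*0² + 8*0)*(-8)³ = (-4 + 2*0 + 0)*(-512) = (-4 + 0 + 0)*(-512) = -4*(-512) = 2048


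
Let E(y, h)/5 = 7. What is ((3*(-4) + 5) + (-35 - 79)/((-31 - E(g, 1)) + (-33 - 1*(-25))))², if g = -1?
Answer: 40804/1369 ≈ 29.806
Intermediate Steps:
E(y, h) = 35 (E(y, h) = 5*7 = 35)
((3*(-4) + 5) + (-35 - 79)/((-31 - E(g, 1)) + (-33 - 1*(-25))))² = ((3*(-4) + 5) + (-35 - 79)/((-31 - 1*35) + (-33 - 1*(-25))))² = ((-12 + 5) - 114/((-31 - 35) + (-33 + 25)))² = (-7 - 114/(-66 - 8))² = (-7 - 114/(-74))² = (-7 - 114*(-1/74))² = (-7 + 57/37)² = (-202/37)² = 40804/1369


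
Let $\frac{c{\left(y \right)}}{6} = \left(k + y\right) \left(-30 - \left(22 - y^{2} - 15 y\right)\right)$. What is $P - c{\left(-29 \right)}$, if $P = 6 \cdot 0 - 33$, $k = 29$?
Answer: $-33$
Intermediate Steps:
$c{\left(y \right)} = 6 \left(29 + y\right) \left(-52 + y^{2} + 15 y\right)$ ($c{\left(y \right)} = 6 \left(29 + y\right) \left(-30 - \left(22 - y^{2} - 15 y\right)\right) = 6 \left(29 + y\right) \left(-30 + \left(-22 + y^{2} + 15 y\right)\right) = 6 \left(29 + y\right) \left(-52 + y^{2} + 15 y\right)$)
$P = -33$ ($P = 0 - 33 = -33$)
$P - c{\left(-29 \right)} = -33 - \left(-9048 + 6 \left(-29\right)^{3} + 264 \left(-29\right)^{2} + 2298 \left(-29\right)\right) = -33 - \left(-9048 + 6 \left(-24389\right) + 264 \cdot 841 - 66642\right) = -33 - \left(-9048 - 146334 + 222024 - 66642\right) = -33 - 0 = -33 + 0 = -33$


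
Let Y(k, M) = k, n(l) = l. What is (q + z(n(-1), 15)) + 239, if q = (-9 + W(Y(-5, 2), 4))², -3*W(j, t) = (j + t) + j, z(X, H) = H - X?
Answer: 304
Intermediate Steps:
W(j, t) = -2*j/3 - t/3 (W(j, t) = -((j + t) + j)/3 = -(t + 2*j)/3 = -2*j/3 - t/3)
q = 49 (q = (-9 + (-⅔*(-5) - ⅓*4))² = (-9 + (10/3 - 4/3))² = (-9 + 2)² = (-7)² = 49)
(q + z(n(-1), 15)) + 239 = (49 + (15 - 1*(-1))) + 239 = (49 + (15 + 1)) + 239 = (49 + 16) + 239 = 65 + 239 = 304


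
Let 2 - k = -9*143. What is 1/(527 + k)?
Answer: 1/1816 ≈ 0.00055066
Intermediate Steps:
k = 1289 (k = 2 - (-9)*143 = 2 - 1*(-1287) = 2 + 1287 = 1289)
1/(527 + k) = 1/(527 + 1289) = 1/1816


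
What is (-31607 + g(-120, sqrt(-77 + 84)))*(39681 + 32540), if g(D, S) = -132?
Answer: -2292222319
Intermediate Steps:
(-31607 + g(-120, sqrt(-77 + 84)))*(39681 + 32540) = (-31607 - 132)*(39681 + 32540) = -31739*72221 = -2292222319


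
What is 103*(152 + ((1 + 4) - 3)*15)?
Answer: 18746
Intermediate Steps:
103*(152 + ((1 + 4) - 3)*15) = 103*(152 + (5 - 3)*15) = 103*(152 + 2*15) = 103*(152 + 30) = 103*182 = 18746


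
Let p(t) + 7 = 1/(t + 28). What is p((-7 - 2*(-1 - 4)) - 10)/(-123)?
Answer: 146/2583 ≈ 0.056523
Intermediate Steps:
p(t) = -7 + 1/(28 + t) (p(t) = -7 + 1/(t + 28) = -7 + 1/(28 + t))
p((-7 - 2*(-1 - 4)) - 10)/(-123) = ((-195 - 7*((-7 - 2*(-1 - 4)) - 10))/(28 + ((-7 - 2*(-1 - 4)) - 10)))/(-123) = ((-195 - 7*((-7 - 2*(-5)) - 10))/(28 + ((-7 - 2*(-5)) - 10)))*(-1/123) = ((-195 - 7*((-7 + 10) - 10))/(28 + ((-7 + 10) - 10)))*(-1/123) = ((-195 - 7*(3 - 10))/(28 + (3 - 10)))*(-1/123) = ((-195 - 7*(-7))/(28 - 7))*(-1/123) = ((-195 + 49)/21)*(-1/123) = ((1/21)*(-146))*(-1/123) = -146/21*(-1/123) = 146/2583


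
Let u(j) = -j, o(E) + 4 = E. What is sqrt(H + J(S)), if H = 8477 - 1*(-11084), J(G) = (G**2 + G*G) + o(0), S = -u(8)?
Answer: sqrt(19685) ≈ 140.30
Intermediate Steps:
o(E) = -4 + E
S = 8 (S = -(-1)*8 = -1*(-8) = 8)
J(G) = -4 + 2*G**2 (J(G) = (G**2 + G*G) + (-4 + 0) = (G**2 + G**2) - 4 = 2*G**2 - 4 = -4 + 2*G**2)
H = 19561 (H = 8477 + 11084 = 19561)
sqrt(H + J(S)) = sqrt(19561 + (-4 + 2*8**2)) = sqrt(19561 + (-4 + 2*64)) = sqrt(19561 + (-4 + 128)) = sqrt(19561 + 124) = sqrt(19685)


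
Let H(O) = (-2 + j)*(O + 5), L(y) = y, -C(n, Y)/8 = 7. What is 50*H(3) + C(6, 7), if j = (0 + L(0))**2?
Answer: -856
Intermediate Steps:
C(n, Y) = -56 (C(n, Y) = -8*7 = -56)
j = 0 (j = (0 + 0)**2 = 0**2 = 0)
H(O) = -10 - 2*O (H(O) = (-2 + 0)*(O + 5) = -2*(5 + O) = -10 - 2*O)
50*H(3) + C(6, 7) = 50*(-10 - 2*3) - 56 = 50*(-10 - 6) - 56 = 50*(-16) - 56 = -800 - 56 = -856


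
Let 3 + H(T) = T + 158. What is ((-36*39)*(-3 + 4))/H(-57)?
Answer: -702/49 ≈ -14.327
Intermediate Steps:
H(T) = 155 + T (H(T) = -3 + (T + 158) = -3 + (158 + T) = 155 + T)
((-36*39)*(-3 + 4))/H(-57) = ((-36*39)*(-3 + 4))/(155 - 57) = -1404*1/98 = -702/49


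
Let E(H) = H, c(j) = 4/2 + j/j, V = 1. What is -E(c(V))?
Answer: -3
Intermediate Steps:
c(j) = 3 (c(j) = 4*(1/2) + 1 = 2 + 1 = 3)
-E(c(V)) = -1*3 = -3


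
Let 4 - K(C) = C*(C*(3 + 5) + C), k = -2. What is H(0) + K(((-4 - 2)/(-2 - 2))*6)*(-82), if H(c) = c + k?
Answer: 59448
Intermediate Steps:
H(c) = -2 + c (H(c) = c - 2 = -2 + c)
K(C) = 4 - 9*C² (K(C) = 4 - C*(C*(3 + 5) + C) = 4 - C*(C*8 + C) = 4 - C*(8*C + C) = 4 - C*9*C = 4 - 9*C²)
H(0) + K(((-4 - 2)/(-2 - 2))*6)*(-82) = (-2 + 0) + (4 - 9*36*(-4 - 2)²/(-2 - 2)²)*(-82) = -2 + (4 - 9*(-6/(-4)*6)²)*(-82) = -2 + (4 - 9*(-6*(-¼)*6)²)*(-82) = -2 + (4 - 9*((3/2)*6)²)*(-82) = -2 + (4 - 9*9²)*(-82) = -2 + (4 - 9*81)*(-82) = -2 + (4 - 729)*(-82) = -2 - 725*(-82) = -2 + 59450 = 59448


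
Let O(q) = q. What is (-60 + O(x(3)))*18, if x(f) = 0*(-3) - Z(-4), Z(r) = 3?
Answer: -1134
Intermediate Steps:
x(f) = -3 (x(f) = 0*(-3) - 1*3 = 0 - 3 = -3)
(-60 + O(x(3)))*18 = (-60 - 3)*18 = -63*18 = -1134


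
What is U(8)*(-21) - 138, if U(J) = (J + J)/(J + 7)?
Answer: -802/5 ≈ -160.40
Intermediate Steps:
U(J) = 2*J/(7 + J) (U(J) = (2*J)/(7 + J) = 2*J/(7 + J))
U(8)*(-21) - 138 = (2*8/(7 + 8))*(-21) - 138 = (2*8/15)*(-21) - 138 = (2*8*(1/15))*(-21) - 138 = (16/15)*(-21) - 138 = -112/5 - 138 = -802/5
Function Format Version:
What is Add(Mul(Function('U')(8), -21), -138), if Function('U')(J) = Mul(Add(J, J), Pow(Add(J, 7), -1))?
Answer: Rational(-802, 5) ≈ -160.40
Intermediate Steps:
Function('U')(J) = Mul(2, J, Pow(Add(7, J), -1)) (Function('U')(J) = Mul(Mul(2, J), Pow(Add(7, J), -1)) = Mul(2, J, Pow(Add(7, J), -1)))
Add(Mul(Function('U')(8), -21), -138) = Add(Mul(Mul(2, 8, Pow(Add(7, 8), -1)), -21), -138) = Add(Mul(Mul(2, 8, Pow(15, -1)), -21), -138) = Add(Mul(Mul(2, 8, Rational(1, 15)), -21), -138) = Add(Mul(Rational(16, 15), -21), -138) = Add(Rational(-112, 5), -138) = Rational(-802, 5)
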